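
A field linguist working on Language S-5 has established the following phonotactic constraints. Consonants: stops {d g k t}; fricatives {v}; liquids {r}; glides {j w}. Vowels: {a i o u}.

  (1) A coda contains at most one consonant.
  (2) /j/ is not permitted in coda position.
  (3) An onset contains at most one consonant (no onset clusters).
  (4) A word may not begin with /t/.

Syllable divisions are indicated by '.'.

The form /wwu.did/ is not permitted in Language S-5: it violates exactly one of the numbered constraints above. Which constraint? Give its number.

/wwu.did/: syllable 1 onset /ww/ has 2 consonants (> 1).
This is a violation of constraint 3: "An onset contains at most one consonant (no onset clusters)."
The remaining constraints (1, 2, 4) are satisfied.

3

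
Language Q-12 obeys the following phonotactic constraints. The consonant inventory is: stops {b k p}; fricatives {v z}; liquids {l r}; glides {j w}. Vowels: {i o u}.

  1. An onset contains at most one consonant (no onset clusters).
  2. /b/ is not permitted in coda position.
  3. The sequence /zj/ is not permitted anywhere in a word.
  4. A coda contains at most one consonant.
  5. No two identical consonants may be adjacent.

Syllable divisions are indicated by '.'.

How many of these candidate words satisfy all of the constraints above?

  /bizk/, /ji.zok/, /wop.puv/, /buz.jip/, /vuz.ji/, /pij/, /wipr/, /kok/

3

/bizk/ — violates constraint 4: syllable 1 coda /zk/ has 2 consonants (> 1) → not permitted
/ji.zok/ — σ1 onset /j/, coda /∅/ ok; σ2 onset /z/, coda /k/ ok → permitted
/wop.puv/ — violates constraint 5: adjacent identical consonants /pp/ → not permitted
/buz.jip/ — violates constraint 3: contains banned sequence /zj/ → not permitted
/vuz.ji/ — violates constraint 3: contains banned sequence /zj/ → not permitted
/pij/ — σ1 onset /p/, coda /j/ ok → permitted
/wipr/ — violates constraint 4: syllable 1 coda /pr/ has 2 consonants (> 1) → not permitted
/kok/ — σ1 onset /k/, coda /k/ ok → permitted
Permitted: /ji.zok/, /pij/, /kok/ → 3.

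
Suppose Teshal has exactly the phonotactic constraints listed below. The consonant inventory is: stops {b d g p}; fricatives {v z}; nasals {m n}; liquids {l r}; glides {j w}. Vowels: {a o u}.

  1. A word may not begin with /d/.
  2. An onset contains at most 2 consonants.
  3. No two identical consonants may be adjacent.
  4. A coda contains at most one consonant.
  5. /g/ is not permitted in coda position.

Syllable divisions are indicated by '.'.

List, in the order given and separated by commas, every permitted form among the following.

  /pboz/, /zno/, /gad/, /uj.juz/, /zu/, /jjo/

/pboz/ — σ1 onset /pb/ (2C), coda /z/ ok → permitted
/zno/ — σ1 onset /zn/ (2C), coda /∅/ ok → permitted
/gad/ — σ1 onset /g/, coda /d/ ok → permitted
/uj.juz/ — violates constraint 3: adjacent identical consonants /jj/ → not permitted
/zu/ — σ1 onset /z/, coda /∅/ ok → permitted
/jjo/ — violates constraint 3: adjacent identical consonants /jj/ → not permitted

/pboz/, /zno/, /gad/, /zu/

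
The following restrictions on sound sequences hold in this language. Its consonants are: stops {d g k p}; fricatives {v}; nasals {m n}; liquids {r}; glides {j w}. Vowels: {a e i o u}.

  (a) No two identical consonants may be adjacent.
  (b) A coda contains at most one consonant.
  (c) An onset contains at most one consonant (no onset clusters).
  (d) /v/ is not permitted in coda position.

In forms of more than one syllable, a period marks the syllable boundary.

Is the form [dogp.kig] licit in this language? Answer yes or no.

[dogp.kig] — violates constraint (b): syllable 1 coda /gp/ has 2 consonants (> 1) → illicit

no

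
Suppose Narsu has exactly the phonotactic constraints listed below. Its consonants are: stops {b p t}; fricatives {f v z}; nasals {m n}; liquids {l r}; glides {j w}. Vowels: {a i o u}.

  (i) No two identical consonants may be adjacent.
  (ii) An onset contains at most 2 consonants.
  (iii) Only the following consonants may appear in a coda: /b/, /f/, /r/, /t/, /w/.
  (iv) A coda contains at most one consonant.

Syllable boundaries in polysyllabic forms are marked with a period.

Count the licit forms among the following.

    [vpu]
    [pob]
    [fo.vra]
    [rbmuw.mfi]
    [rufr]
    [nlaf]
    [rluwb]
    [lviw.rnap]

4

[vpu] — σ1 onset /vp/ (2C), coda /∅/ ok → licit
[pob] — σ1 onset /p/, coda /b/ ok → licit
[fo.vra] — σ1 onset /f/, coda /∅/ ok; σ2 onset /vr/ (2C), coda /∅/ ok → licit
[rbmuw.mfi] — violates constraint (ii): syllable 1 onset /rbm/ has 3 consonants (> 2) → illicit
[rufr] — violates constraint (iv): syllable 1 coda /fr/ has 2 consonants (> 1) → illicit
[nlaf] — σ1 onset /nl/ (2C), coda /f/ ok → licit
[rluwb] — violates constraint (iv): syllable 1 coda /wb/ has 2 consonants (> 1) → illicit
[lviw.rnap] — violates constraint (iii): syllable 2 coda contains /p/, which is not a licensed coda consonant → illicit
Licit: [vpu], [pob], [fo.vra], [nlaf] → 4.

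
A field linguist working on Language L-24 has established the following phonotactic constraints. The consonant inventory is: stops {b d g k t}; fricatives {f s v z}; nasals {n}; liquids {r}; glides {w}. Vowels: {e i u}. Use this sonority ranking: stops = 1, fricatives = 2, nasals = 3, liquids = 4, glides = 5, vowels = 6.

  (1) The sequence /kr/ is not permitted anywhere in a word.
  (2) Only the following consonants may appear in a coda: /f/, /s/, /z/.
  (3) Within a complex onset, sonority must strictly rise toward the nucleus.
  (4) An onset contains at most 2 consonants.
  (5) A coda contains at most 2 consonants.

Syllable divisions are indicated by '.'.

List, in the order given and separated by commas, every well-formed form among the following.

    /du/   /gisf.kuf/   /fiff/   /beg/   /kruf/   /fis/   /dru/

/du/ — σ1 onset /d/, coda /∅/ ok → well-formed
/gisf.kuf/ — σ1 onset /g/, coda /sf/ (2C) ok; σ2 onset /k/, coda /f/ ok → well-formed
/fiff/ — σ1 onset /f/, coda /ff/ (2C) ok → well-formed
/beg/ — violates constraint 2: syllable 1 coda contains /g/, which is not a licensed coda consonant → ill-formed
/kruf/ — violates constraint 1: contains banned sequence /kr/ → ill-formed
/fis/ — σ1 onset /f/, coda /s/ ok → well-formed
/dru/ — σ1 onset /dr/ (1→4 rises), coda /∅/ ok → well-formed

/du/, /gisf.kuf/, /fiff/, /fis/, /dru/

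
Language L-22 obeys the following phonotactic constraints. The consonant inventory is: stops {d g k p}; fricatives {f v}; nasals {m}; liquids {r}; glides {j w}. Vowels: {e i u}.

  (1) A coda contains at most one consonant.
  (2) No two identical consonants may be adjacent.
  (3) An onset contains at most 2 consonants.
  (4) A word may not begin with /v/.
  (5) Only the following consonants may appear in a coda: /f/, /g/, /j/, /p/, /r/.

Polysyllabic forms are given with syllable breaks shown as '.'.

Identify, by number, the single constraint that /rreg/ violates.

/rreg/: adjacent identical consonants /rr/.
This is a violation of constraint 2: "No two identical consonants may be adjacent."
The remaining constraints (1, 3, 4, 5) are satisfied.

2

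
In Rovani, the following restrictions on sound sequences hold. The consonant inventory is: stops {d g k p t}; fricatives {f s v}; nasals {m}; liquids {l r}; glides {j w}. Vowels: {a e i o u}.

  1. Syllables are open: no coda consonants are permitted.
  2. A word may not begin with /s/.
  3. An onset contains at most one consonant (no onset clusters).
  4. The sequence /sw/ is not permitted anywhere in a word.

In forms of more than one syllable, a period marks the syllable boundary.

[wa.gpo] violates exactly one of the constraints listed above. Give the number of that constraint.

3

[wa.gpo]: syllable 2 onset /gp/ has 2 consonants (> 1).
This is a violation of constraint 3: "An onset contains at most one consonant (no onset clusters)."
The remaining constraints (1, 2, 4) are satisfied.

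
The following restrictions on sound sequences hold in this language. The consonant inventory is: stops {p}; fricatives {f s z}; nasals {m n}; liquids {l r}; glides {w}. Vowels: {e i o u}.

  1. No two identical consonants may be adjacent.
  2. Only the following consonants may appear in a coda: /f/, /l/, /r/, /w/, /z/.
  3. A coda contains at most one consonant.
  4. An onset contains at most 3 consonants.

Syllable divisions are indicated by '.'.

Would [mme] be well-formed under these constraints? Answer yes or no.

[mme] — violates constraint 1: adjacent identical consonants /mm/ → ill-formed

no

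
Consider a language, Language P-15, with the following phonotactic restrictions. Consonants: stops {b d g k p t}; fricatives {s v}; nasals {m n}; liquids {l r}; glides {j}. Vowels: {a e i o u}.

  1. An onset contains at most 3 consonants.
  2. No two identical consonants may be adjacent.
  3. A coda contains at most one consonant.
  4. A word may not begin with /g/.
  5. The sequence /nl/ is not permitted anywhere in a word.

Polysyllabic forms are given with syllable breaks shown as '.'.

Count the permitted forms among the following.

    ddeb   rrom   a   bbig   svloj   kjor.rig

2

ddeb — violates constraint 2: adjacent identical consonants /dd/ → not permitted
rrom — violates constraint 2: adjacent identical consonants /rr/ → not permitted
a — σ1 onset /∅/, coda /∅/ ok → permitted
bbig — violates constraint 2: adjacent identical consonants /bb/ → not permitted
svloj — σ1 onset /svl/ (3C), coda /j/ ok → permitted
kjor.rig — violates constraint 2: adjacent identical consonants /rr/ → not permitted
Permitted: a, svloj → 2.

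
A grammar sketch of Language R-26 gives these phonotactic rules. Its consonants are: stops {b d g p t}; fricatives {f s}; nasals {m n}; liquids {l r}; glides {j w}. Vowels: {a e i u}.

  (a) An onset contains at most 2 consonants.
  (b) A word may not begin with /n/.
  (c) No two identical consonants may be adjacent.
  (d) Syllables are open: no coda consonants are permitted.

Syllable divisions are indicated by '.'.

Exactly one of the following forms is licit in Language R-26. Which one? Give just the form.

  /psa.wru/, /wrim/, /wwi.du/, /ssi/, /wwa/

/psa.wru/ — σ1 onset /ps/ (2C), coda /∅/ ok; σ2 onset /wr/ (2C), coda /∅/ ok → licit
/wrim/ — violates constraint (d): syllable 1 coda /m/ has 1 consonant (> 0) → illicit
/wwi.du/ — violates constraint (c): adjacent identical consonants /ww/ → illicit
/ssi/ — violates constraint (c): adjacent identical consonants /ss/ → illicit
/wwa/ — violates constraint (c): adjacent identical consonants /ww/ → illicit

/psa.wru/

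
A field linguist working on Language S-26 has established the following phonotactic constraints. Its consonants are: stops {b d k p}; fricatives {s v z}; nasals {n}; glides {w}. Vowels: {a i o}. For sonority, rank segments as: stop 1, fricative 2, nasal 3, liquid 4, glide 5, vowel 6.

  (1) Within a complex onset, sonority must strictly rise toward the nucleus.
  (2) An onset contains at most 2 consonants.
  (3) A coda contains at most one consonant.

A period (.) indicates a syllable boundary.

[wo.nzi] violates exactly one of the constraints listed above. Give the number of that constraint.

1

[wo.nzi]: syllable 2 onset /nz/: /n/ (nasal, 3) → /z/ (fricative, 2) does not rise.
This is a violation of constraint 1: "Within a complex onset, sonority must strictly rise toward the nucleus."
The remaining constraints (2, 3) are satisfied.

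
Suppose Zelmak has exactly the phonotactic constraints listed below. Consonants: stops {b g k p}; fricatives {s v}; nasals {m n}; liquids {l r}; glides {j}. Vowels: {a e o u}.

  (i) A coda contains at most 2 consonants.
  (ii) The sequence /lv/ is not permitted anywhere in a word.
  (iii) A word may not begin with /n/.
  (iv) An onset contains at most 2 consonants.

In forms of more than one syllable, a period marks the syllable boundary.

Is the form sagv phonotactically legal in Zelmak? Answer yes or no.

sagv — σ1 onset /s/, coda /gv/ (2C) ok → phonotactically legal

yes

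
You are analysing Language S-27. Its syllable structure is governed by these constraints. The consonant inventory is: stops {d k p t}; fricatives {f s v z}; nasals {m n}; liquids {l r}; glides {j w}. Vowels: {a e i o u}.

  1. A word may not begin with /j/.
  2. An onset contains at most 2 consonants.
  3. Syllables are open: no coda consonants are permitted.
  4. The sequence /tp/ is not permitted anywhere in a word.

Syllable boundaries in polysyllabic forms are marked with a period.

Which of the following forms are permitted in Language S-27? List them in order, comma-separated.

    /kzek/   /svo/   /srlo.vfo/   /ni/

/svo/, /ni/

/kzek/ — violates constraint 3: syllable 1 coda /k/ has 1 consonant (> 0) → not permitted
/svo/ — σ1 onset /sv/ (2C), coda /∅/ ok → permitted
/srlo.vfo/ — violates constraint 2: syllable 1 onset /srl/ has 3 consonants (> 2) → not permitted
/ni/ — σ1 onset /n/, coda /∅/ ok → permitted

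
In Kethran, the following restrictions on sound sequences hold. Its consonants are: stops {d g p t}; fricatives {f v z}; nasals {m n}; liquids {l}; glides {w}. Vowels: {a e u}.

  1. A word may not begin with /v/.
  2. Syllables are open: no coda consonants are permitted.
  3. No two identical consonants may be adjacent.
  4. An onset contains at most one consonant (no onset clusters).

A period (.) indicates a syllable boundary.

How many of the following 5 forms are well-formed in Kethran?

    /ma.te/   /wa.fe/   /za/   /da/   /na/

/ma.te/ — σ1 onset /m/, coda /∅/ ok; σ2 onset /t/, coda /∅/ ok → well-formed
/wa.fe/ — σ1 onset /w/, coda /∅/ ok; σ2 onset /f/, coda /∅/ ok → well-formed
/za/ — σ1 onset /z/, coda /∅/ ok → well-formed
/da/ — σ1 onset /d/, coda /∅/ ok → well-formed
/na/ — σ1 onset /n/, coda /∅/ ok → well-formed
Well-formed: /ma.te/, /wa.fe/, /za/, /da/, /na/ → 5.

5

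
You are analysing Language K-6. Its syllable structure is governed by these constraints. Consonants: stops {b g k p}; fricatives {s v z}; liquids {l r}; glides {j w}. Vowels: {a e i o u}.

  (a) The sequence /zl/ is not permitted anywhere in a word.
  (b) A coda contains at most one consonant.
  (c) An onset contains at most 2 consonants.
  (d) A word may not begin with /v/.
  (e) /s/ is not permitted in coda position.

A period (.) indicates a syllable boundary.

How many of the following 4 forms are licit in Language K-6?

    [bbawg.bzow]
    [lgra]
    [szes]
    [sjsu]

[bbawg.bzow] — violates constraint (b): syllable 1 coda /wg/ has 2 consonants (> 1) → illicit
[lgra] — violates constraint (c): syllable 1 onset /lgr/ has 3 consonants (> 2) → illicit
[szes] — violates constraint (e): syllable 1 coda contains /s/ → illicit
[sjsu] — violates constraint (c): syllable 1 onset /sjs/ has 3 consonants (> 2) → illicit
No form is licit → 0.

0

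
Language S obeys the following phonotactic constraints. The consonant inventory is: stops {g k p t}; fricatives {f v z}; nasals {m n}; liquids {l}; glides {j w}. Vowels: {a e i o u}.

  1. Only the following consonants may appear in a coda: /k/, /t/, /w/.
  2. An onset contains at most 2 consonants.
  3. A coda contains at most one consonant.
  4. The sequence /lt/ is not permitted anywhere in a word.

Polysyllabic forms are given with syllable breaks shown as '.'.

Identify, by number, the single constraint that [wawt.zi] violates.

3

[wawt.zi]: syllable 1 coda /wt/ has 2 consonants (> 1).
This is a violation of constraint 3: "A coda contains at most one consonant."
The remaining constraints (1, 2, 4) are satisfied.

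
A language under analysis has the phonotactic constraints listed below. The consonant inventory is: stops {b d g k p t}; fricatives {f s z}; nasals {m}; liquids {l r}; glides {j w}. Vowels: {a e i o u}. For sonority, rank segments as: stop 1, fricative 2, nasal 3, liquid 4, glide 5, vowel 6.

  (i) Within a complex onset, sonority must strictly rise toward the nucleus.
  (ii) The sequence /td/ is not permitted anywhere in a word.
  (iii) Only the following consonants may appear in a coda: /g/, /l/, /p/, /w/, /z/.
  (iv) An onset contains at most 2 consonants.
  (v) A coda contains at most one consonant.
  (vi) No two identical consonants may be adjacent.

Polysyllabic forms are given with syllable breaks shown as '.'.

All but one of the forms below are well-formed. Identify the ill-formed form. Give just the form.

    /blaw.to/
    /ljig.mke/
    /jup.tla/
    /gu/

/ljig.mke/

/blaw.to/ — σ1 onset /bl/ (1→4 rises), coda /w/ ok; σ2 onset /t/, coda /∅/ ok → well-formed
/ljig.mke/ — violates constraint (i): syllable 2 onset /mk/: /m/ (nasal, 3) → /k/ (stop, 1) does not rise → ill-formed
/jup.tla/ — σ1 onset /j/, coda /p/ ok; σ2 onset /tl/ (1→4 rises), coda /∅/ ok → well-formed
/gu/ — σ1 onset /g/, coda /∅/ ok → well-formed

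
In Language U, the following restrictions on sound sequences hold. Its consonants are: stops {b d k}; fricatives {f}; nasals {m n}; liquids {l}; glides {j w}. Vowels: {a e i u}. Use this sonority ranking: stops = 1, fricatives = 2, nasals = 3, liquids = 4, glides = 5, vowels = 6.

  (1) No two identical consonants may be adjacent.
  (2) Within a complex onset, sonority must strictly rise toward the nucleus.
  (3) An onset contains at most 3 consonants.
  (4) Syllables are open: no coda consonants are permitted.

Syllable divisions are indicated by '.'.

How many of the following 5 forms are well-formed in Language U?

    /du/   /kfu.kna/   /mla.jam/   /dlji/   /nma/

/du/ — σ1 onset /d/, coda /∅/ ok → well-formed
/kfu.kna/ — σ1 onset /kf/ (1→2 rises), coda /∅/ ok; σ2 onset /kn/ (1→3 rises), coda /∅/ ok → well-formed
/mla.jam/ — violates constraint 4: syllable 2 coda /m/ has 1 consonant (> 0) → ill-formed
/dlji/ — σ1 onset /dlj/ (1→4→5 rises), coda /∅/ ok → well-formed
/nma/ — violates constraint 2: syllable 1 onset /nm/: /n/ (nasal, 3) → /m/ (nasal, 3) does not rise → ill-formed
Well-formed: /du/, /kfu.kna/, /dlji/ → 3.

3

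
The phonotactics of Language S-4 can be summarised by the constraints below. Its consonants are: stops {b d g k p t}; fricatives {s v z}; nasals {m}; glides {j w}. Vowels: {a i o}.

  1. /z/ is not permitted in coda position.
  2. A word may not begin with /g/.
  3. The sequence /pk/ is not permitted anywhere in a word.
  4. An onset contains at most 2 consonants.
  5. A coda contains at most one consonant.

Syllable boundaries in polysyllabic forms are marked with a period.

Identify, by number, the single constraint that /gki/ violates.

2

/gki/: word begins with /g/.
This is a violation of constraint 2: "A word may not begin with /g/."
The remaining constraints (1, 3, 4, 5) are satisfied.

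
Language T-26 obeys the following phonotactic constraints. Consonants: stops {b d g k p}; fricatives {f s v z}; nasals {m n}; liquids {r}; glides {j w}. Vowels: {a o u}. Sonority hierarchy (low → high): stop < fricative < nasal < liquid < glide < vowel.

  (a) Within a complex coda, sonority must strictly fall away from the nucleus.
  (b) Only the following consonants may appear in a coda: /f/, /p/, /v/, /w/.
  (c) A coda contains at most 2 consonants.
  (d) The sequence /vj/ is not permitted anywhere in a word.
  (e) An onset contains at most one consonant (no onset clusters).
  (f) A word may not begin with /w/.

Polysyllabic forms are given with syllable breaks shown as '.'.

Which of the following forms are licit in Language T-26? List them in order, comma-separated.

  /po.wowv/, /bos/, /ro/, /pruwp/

/po.wowv/, /ro/

/po.wowv/ — σ1 onset /p/, coda /∅/ ok; σ2 onset /w/, coda /wv/ (5→2 falls) ok → licit
/bos/ — violates constraint (b): syllable 1 coda contains /s/, which is not a licensed coda consonant → illicit
/ro/ — σ1 onset /r/, coda /∅/ ok → licit
/pruwp/ — violates constraint (e): syllable 1 onset /pr/ has 2 consonants (> 1) → illicit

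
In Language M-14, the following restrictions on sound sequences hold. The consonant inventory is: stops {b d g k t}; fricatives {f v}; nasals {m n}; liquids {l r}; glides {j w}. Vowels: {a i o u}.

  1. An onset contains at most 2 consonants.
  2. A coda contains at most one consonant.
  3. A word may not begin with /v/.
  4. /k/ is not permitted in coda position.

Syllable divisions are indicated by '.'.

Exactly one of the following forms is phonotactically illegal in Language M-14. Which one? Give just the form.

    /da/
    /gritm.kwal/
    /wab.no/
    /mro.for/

/da/ — σ1 onset /d/, coda /∅/ ok → phonotactically legal
/gritm.kwal/ — violates constraint 2: syllable 1 coda /tm/ has 2 consonants (> 1) → phonotactically illegal
/wab.no/ — σ1 onset /w/, coda /b/ ok; σ2 onset /n/, coda /∅/ ok → phonotactically legal
/mro.for/ — σ1 onset /mr/ (2C), coda /∅/ ok; σ2 onset /f/, coda /r/ ok → phonotactically legal

/gritm.kwal/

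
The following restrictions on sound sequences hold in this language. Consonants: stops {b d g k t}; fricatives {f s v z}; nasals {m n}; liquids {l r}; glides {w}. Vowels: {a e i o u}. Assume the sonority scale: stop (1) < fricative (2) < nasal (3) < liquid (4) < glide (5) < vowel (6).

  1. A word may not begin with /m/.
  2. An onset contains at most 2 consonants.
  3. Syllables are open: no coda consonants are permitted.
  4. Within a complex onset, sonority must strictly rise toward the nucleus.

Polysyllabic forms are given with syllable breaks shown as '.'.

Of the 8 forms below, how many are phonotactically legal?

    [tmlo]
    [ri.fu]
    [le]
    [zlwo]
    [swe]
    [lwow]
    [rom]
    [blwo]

[tmlo] — violates constraint 2: syllable 1 onset /tml/ has 3 consonants (> 2) → phonotactically illegal
[ri.fu] — σ1 onset /r/, coda /∅/ ok; σ2 onset /f/, coda /∅/ ok → phonotactically legal
[le] — σ1 onset /l/, coda /∅/ ok → phonotactically legal
[zlwo] — violates constraint 2: syllable 1 onset /zlw/ has 3 consonants (> 2) → phonotactically illegal
[swe] — σ1 onset /sw/ (2→5 rises), coda /∅/ ok → phonotactically legal
[lwow] — violates constraint 3: syllable 1 coda /w/ has 1 consonant (> 0) → phonotactically illegal
[rom] — violates constraint 3: syllable 1 coda /m/ has 1 consonant (> 0) → phonotactically illegal
[blwo] — violates constraint 2: syllable 1 onset /blw/ has 3 consonants (> 2) → phonotactically illegal
Phonotactically legal: [ri.fu], [le], [swe] → 3.

3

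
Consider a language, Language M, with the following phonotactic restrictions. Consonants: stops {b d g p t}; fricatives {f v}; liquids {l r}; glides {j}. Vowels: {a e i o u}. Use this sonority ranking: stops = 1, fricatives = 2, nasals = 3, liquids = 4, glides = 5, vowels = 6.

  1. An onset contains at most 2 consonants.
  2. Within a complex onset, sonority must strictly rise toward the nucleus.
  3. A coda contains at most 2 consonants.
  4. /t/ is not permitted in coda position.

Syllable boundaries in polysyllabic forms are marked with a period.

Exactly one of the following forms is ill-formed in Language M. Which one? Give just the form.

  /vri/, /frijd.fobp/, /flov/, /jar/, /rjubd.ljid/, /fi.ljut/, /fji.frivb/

/vri/ — σ1 onset /vr/ (2→4 rises), coda /∅/ ok → well-formed
/frijd.fobp/ — σ1 onset /fr/ (2→4 rises), coda /jd/ (2C) ok; σ2 onset /f/, coda /bp/ (2C) ok → well-formed
/flov/ — σ1 onset /fl/ (2→4 rises), coda /v/ ok → well-formed
/jar/ — σ1 onset /j/, coda /r/ ok → well-formed
/rjubd.ljid/ — σ1 onset /rj/ (4→5 rises), coda /bd/ (2C) ok; σ2 onset /lj/ (4→5 rises), coda /d/ ok → well-formed
/fi.ljut/ — violates constraint 4: syllable 2 coda contains /t/ → ill-formed
/fji.frivb/ — σ1 onset /fj/ (2→5 rises), coda /∅/ ok; σ2 onset /fr/ (2→4 rises), coda /vb/ (2C) ok → well-formed

/fi.ljut/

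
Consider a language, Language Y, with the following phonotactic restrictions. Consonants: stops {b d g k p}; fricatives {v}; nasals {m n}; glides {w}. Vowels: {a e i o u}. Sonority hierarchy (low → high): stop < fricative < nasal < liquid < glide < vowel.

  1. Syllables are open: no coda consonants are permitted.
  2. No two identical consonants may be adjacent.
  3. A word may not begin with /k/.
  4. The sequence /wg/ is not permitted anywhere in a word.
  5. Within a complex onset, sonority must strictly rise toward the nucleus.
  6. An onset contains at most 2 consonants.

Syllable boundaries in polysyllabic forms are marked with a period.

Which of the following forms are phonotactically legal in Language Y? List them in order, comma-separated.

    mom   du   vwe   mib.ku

du, vwe

mom — violates constraint 1: syllable 1 coda /m/ has 1 consonant (> 0) → phonotactically illegal
du — σ1 onset /d/, coda /∅/ ok → phonotactically legal
vwe — σ1 onset /vw/ (2→5 rises), coda /∅/ ok → phonotactically legal
mib.ku — violates constraint 1: syllable 1 coda /b/ has 1 consonant (> 0) → phonotactically illegal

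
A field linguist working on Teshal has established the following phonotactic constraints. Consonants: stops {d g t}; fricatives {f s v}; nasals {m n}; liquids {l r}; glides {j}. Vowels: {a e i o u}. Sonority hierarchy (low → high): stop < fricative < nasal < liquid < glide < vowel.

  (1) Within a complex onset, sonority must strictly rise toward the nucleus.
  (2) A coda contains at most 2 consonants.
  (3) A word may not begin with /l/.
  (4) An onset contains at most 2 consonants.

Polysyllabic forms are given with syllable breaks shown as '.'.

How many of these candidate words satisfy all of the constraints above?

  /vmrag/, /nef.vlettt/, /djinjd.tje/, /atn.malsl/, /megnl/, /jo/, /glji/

1

/vmrag/ — violates constraint 4: syllable 1 onset /vmr/ has 3 consonants (> 2) → not permitted
/nef.vlettt/ — violates constraint 2: syllable 2 coda /ttt/ has 3 consonants (> 2) → not permitted
/djinjd.tje/ — violates constraint 2: syllable 1 coda /njd/ has 3 consonants (> 2) → not permitted
/atn.malsl/ — violates constraint 2: syllable 2 coda /lsl/ has 3 consonants (> 2) → not permitted
/megnl/ — violates constraint 2: syllable 1 coda /gnl/ has 3 consonants (> 2) → not permitted
/jo/ — σ1 onset /j/, coda /∅/ ok → permitted
/glji/ — violates constraint 4: syllable 1 onset /glj/ has 3 consonants (> 2) → not permitted
Permitted: /jo/ → 1.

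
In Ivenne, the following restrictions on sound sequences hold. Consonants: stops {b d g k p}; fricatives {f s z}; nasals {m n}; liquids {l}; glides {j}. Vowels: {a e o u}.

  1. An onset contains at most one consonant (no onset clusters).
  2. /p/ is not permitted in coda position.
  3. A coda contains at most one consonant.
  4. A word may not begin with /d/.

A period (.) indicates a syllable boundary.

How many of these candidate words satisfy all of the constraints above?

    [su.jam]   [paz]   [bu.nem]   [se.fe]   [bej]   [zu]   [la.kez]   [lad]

8

[su.jam] — σ1 onset /s/, coda /∅/ ok; σ2 onset /j/, coda /m/ ok → well-formed
[paz] — σ1 onset /p/, coda /z/ ok → well-formed
[bu.nem] — σ1 onset /b/, coda /∅/ ok; σ2 onset /n/, coda /m/ ok → well-formed
[se.fe] — σ1 onset /s/, coda /∅/ ok; σ2 onset /f/, coda /∅/ ok → well-formed
[bej] — σ1 onset /b/, coda /j/ ok → well-formed
[zu] — σ1 onset /z/, coda /∅/ ok → well-formed
[la.kez] — σ1 onset /l/, coda /∅/ ok; σ2 onset /k/, coda /z/ ok → well-formed
[lad] — σ1 onset /l/, coda /d/ ok → well-formed
Well-formed: [su.jam], [paz], [bu.nem], [se.fe], [bej], [zu], [la.kez], [lad] → 8.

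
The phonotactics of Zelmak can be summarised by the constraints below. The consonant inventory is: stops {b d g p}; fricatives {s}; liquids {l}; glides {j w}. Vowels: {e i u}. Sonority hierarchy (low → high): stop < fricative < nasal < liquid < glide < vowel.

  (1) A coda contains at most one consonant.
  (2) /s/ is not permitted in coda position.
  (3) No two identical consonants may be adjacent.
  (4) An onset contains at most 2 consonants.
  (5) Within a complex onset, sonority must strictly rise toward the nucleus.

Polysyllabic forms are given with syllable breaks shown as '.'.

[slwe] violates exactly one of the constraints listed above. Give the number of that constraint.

4

[slwe]: syllable 1 onset /slw/ has 3 consonants (> 2).
This is a violation of constraint 4: "An onset contains at most 2 consonants."
The remaining constraints (1, 2, 3, 5) are satisfied.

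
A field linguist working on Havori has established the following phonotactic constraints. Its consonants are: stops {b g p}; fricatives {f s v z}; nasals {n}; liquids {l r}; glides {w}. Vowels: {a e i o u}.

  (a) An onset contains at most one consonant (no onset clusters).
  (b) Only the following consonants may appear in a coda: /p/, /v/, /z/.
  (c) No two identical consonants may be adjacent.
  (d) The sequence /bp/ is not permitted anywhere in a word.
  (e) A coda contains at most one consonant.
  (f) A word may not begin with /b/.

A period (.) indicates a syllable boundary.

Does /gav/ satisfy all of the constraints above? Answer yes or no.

/gav/ — σ1 onset /g/, coda /v/ ok → phonotactically legal

yes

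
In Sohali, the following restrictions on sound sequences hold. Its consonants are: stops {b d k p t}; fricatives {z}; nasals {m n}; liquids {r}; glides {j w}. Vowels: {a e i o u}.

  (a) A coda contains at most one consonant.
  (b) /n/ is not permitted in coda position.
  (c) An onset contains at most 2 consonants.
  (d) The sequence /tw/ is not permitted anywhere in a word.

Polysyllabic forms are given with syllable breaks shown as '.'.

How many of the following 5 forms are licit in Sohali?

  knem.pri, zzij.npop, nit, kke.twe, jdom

4

knem.pri — σ1 onset /kn/ (2C), coda /m/ ok; σ2 onset /pr/ (2C), coda /∅/ ok → licit
zzij.npop — σ1 onset /zz/ (2C), coda /j/ ok; σ2 onset /np/ (2C), coda /p/ ok → licit
nit — σ1 onset /n/, coda /t/ ok → licit
kke.twe — violates constraint (d): contains banned sequence /tw/ → illicit
jdom — σ1 onset /jd/ (2C), coda /m/ ok → licit
Licit: knem.pri, zzij.npop, nit, jdom → 4.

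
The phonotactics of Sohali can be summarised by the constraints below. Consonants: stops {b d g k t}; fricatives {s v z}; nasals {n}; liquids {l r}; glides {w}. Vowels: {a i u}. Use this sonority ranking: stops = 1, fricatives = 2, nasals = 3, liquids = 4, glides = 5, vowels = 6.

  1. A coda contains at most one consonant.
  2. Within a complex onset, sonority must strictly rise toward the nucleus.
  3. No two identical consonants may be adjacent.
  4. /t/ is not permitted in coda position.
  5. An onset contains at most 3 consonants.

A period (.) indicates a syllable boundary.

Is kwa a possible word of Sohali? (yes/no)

kwa — σ1 onset /kw/ (1→5 rises), coda /∅/ ok → phonotactically legal

yes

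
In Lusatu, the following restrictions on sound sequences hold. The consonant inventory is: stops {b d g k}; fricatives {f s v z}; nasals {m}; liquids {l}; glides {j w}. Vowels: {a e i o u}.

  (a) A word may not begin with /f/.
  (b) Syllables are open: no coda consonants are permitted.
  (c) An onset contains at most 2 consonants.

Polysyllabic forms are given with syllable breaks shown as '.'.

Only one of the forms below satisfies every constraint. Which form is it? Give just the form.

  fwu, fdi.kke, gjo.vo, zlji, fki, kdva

gjo.vo

fwu — violates constraint (a): word begins with /f/ → illicit
fdi.kke — violates constraint (a): word begins with /f/ → illicit
gjo.vo — σ1 onset /gj/ (2C), coda /∅/ ok; σ2 onset /v/, coda /∅/ ok → licit
zlji — violates constraint (c): syllable 1 onset /zlj/ has 3 consonants (> 2) → illicit
fki — violates constraint (a): word begins with /f/ → illicit
kdva — violates constraint (c): syllable 1 onset /kdv/ has 3 consonants (> 2) → illicit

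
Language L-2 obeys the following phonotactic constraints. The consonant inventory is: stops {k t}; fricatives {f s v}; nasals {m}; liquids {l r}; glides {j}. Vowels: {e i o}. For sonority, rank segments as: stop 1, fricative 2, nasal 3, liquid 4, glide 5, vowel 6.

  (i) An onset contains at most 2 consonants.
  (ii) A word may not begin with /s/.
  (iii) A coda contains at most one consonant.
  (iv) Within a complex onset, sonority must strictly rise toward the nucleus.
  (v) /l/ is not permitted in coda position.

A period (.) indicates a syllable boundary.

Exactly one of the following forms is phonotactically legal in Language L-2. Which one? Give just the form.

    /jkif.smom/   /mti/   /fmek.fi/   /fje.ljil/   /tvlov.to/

/jkif.smom/ — violates constraint (iv): syllable 1 onset /jk/: /j/ (glide, 5) → /k/ (stop, 1) does not rise → phonotactically illegal
/mti/ — violates constraint (iv): syllable 1 onset /mt/: /m/ (nasal, 3) → /t/ (stop, 1) does not rise → phonotactically illegal
/fmek.fi/ — σ1 onset /fm/ (2→3 rises), coda /k/ ok; σ2 onset /f/, coda /∅/ ok → phonotactically legal
/fje.ljil/ — violates constraint (v): syllable 2 coda contains /l/ → phonotactically illegal
/tvlov.to/ — violates constraint (i): syllable 1 onset /tvl/ has 3 consonants (> 2) → phonotactically illegal

/fmek.fi/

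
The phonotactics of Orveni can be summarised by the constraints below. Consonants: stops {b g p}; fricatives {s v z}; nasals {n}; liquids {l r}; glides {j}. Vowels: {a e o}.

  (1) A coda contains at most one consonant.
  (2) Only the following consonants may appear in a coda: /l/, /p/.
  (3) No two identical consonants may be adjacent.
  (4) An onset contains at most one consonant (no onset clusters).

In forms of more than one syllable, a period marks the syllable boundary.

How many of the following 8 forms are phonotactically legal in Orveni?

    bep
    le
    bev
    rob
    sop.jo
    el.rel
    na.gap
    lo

bep — σ1 onset /b/, coda /p/ ok → phonotactically legal
le — σ1 onset /l/, coda /∅/ ok → phonotactically legal
bev — violates constraint 2: syllable 1 coda contains /v/, which is not a licensed coda consonant → phonotactically illegal
rob — violates constraint 2: syllable 1 coda contains /b/, which is not a licensed coda consonant → phonotactically illegal
sop.jo — σ1 onset /s/, coda /p/ ok; σ2 onset /j/, coda /∅/ ok → phonotactically legal
el.rel — σ1 onset /∅/, coda /l/ ok; σ2 onset /r/, coda /l/ ok → phonotactically legal
na.gap — σ1 onset /n/, coda /∅/ ok; σ2 onset /g/, coda /p/ ok → phonotactically legal
lo — σ1 onset /l/, coda /∅/ ok → phonotactically legal
Phonotactically legal: bep, le, sop.jo, el.rel, na.gap, lo → 6.

6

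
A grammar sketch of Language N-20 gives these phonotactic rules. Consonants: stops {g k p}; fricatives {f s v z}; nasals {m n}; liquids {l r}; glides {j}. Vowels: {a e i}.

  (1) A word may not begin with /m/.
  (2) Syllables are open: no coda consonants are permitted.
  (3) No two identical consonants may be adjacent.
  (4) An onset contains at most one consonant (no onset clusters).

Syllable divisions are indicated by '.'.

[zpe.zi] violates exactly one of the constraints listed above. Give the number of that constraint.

4

[zpe.zi]: syllable 1 onset /zp/ has 2 consonants (> 1).
This is a violation of constraint 4: "An onset contains at most one consonant (no onset clusters)."
The remaining constraints (1, 2, 3) are satisfied.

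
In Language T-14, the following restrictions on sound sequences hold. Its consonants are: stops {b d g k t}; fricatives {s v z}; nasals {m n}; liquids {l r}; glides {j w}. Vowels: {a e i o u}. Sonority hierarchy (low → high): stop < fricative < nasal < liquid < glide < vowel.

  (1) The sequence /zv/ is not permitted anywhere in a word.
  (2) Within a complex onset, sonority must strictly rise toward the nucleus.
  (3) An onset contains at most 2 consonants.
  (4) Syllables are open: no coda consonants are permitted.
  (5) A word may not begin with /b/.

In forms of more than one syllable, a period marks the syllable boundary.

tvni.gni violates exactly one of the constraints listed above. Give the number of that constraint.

3

tvni.gni: syllable 1 onset /tvn/ has 3 consonants (> 2).
This is a violation of constraint 3: "An onset contains at most 2 consonants."
The remaining constraints (1, 2, 4, 5) are satisfied.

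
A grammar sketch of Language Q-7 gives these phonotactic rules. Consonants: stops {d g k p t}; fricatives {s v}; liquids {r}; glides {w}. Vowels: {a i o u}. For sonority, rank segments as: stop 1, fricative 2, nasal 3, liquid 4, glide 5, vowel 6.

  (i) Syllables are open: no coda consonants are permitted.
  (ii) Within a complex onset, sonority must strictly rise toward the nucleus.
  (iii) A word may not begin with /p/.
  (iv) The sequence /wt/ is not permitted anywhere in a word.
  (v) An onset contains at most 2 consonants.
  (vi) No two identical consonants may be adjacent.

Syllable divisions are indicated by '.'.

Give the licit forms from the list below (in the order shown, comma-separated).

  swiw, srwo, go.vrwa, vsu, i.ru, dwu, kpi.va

swiw — violates constraint (i): syllable 1 coda /w/ has 1 consonant (> 0) → illicit
srwo — violates constraint (v): syllable 1 onset /srw/ has 3 consonants (> 2) → illicit
go.vrwa — violates constraint (v): syllable 2 onset /vrw/ has 3 consonants (> 2) → illicit
vsu — violates constraint (ii): syllable 1 onset /vs/: /v/ (fricative, 2) → /s/ (fricative, 2) does not rise → illicit
i.ru — σ1 onset /∅/, coda /∅/ ok; σ2 onset /r/, coda /∅/ ok → licit
dwu — σ1 onset /dw/ (1→5 rises), coda /∅/ ok → licit
kpi.va — violates constraint (ii): syllable 1 onset /kp/: /k/ (stop, 1) → /p/ (stop, 1) does not rise → illicit

i.ru, dwu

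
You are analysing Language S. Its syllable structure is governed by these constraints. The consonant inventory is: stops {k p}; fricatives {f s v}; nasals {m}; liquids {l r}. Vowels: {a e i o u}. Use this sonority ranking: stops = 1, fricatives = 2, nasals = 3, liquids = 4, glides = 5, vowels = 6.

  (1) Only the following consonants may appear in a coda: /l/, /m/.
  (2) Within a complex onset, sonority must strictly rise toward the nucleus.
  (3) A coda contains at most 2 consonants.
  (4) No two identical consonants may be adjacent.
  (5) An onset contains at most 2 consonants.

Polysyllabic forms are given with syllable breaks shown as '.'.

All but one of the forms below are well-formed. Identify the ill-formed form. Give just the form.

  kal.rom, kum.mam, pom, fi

kal.rom — σ1 onset /k/, coda /l/ ok; σ2 onset /r/, coda /m/ ok → well-formed
kum.mam — violates constraint 4: adjacent identical consonants /mm/ → ill-formed
pom — σ1 onset /p/, coda /m/ ok → well-formed
fi — σ1 onset /f/, coda /∅/ ok → well-formed

kum.mam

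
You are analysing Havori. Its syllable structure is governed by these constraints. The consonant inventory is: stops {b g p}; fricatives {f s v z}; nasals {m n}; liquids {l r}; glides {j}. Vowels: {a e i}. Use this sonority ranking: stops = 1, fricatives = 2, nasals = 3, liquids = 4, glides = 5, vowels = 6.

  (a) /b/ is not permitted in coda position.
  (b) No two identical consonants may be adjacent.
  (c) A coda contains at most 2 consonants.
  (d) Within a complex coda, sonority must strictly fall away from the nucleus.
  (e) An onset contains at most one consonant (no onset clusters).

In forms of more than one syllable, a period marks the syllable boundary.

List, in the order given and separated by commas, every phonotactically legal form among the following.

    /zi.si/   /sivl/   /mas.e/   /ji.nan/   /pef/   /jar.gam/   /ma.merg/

/zi.si/, /mas.e/, /ji.nan/, /pef/, /jar.gam/, /ma.merg/

/zi.si/ — σ1 onset /z/, coda /∅/ ok; σ2 onset /s/, coda /∅/ ok → phonotactically legal
/sivl/ — violates constraint (d): syllable 1 coda /vl/: /v/ (fricative, 2) → /l/ (liquid, 4) does not fall → phonotactically illegal
/mas.e/ — σ1 onset /m/, coda /s/ ok; σ2 onset /∅/, coda /∅/ ok → phonotactically legal
/ji.nan/ — σ1 onset /j/, coda /∅/ ok; σ2 onset /n/, coda /n/ ok → phonotactically legal
/pef/ — σ1 onset /p/, coda /f/ ok → phonotactically legal
/jar.gam/ — σ1 onset /j/, coda /r/ ok; σ2 onset /g/, coda /m/ ok → phonotactically legal
/ma.merg/ — σ1 onset /m/, coda /∅/ ok; σ2 onset /m/, coda /rg/ (4→1 falls) ok → phonotactically legal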